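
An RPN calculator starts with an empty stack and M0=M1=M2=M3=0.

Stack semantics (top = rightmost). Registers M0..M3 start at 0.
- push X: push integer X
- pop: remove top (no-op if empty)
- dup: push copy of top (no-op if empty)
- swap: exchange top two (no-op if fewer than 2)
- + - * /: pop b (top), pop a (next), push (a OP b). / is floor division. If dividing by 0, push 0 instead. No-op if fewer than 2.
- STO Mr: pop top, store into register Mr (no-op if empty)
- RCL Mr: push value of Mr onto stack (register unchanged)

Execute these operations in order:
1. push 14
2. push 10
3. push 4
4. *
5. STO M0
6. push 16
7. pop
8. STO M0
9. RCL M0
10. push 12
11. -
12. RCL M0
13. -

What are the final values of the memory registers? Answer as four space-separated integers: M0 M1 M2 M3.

After op 1 (push 14): stack=[14] mem=[0,0,0,0]
After op 2 (push 10): stack=[14,10] mem=[0,0,0,0]
After op 3 (push 4): stack=[14,10,4] mem=[0,0,0,0]
After op 4 (*): stack=[14,40] mem=[0,0,0,0]
After op 5 (STO M0): stack=[14] mem=[40,0,0,0]
After op 6 (push 16): stack=[14,16] mem=[40,0,0,0]
After op 7 (pop): stack=[14] mem=[40,0,0,0]
After op 8 (STO M0): stack=[empty] mem=[14,0,0,0]
After op 9 (RCL M0): stack=[14] mem=[14,0,0,0]
After op 10 (push 12): stack=[14,12] mem=[14,0,0,0]
After op 11 (-): stack=[2] mem=[14,0,0,0]
After op 12 (RCL M0): stack=[2,14] mem=[14,0,0,0]
After op 13 (-): stack=[-12] mem=[14,0,0,0]

Answer: 14 0 0 0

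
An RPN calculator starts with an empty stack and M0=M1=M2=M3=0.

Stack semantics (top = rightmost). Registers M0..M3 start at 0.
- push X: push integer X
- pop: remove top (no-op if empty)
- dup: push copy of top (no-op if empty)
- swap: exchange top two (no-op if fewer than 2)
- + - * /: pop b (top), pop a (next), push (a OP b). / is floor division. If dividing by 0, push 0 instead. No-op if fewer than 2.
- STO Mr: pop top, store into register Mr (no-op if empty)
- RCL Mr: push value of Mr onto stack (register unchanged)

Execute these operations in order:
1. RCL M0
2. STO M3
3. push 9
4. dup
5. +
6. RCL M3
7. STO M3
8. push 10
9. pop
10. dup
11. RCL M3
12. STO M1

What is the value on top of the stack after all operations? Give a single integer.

Answer: 18

Derivation:
After op 1 (RCL M0): stack=[0] mem=[0,0,0,0]
After op 2 (STO M3): stack=[empty] mem=[0,0,0,0]
After op 3 (push 9): stack=[9] mem=[0,0,0,0]
After op 4 (dup): stack=[9,9] mem=[0,0,0,0]
After op 5 (+): stack=[18] mem=[0,0,0,0]
After op 6 (RCL M3): stack=[18,0] mem=[0,0,0,0]
After op 7 (STO M3): stack=[18] mem=[0,0,0,0]
After op 8 (push 10): stack=[18,10] mem=[0,0,0,0]
After op 9 (pop): stack=[18] mem=[0,0,0,0]
After op 10 (dup): stack=[18,18] mem=[0,0,0,0]
After op 11 (RCL M3): stack=[18,18,0] mem=[0,0,0,0]
After op 12 (STO M1): stack=[18,18] mem=[0,0,0,0]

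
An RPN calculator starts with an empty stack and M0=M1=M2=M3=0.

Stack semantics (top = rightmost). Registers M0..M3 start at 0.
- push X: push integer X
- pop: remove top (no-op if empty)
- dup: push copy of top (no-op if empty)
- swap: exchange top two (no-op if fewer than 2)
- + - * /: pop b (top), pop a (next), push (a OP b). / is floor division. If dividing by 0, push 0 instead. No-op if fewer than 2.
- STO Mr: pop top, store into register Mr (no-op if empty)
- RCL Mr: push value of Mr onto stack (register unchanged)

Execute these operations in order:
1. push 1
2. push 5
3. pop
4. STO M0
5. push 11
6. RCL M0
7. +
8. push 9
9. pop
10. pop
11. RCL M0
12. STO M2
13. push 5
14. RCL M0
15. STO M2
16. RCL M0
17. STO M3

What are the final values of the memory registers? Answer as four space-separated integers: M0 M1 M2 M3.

After op 1 (push 1): stack=[1] mem=[0,0,0,0]
After op 2 (push 5): stack=[1,5] mem=[0,0,0,0]
After op 3 (pop): stack=[1] mem=[0,0,0,0]
After op 4 (STO M0): stack=[empty] mem=[1,0,0,0]
After op 5 (push 11): stack=[11] mem=[1,0,0,0]
After op 6 (RCL M0): stack=[11,1] mem=[1,0,0,0]
After op 7 (+): stack=[12] mem=[1,0,0,0]
After op 8 (push 9): stack=[12,9] mem=[1,0,0,0]
After op 9 (pop): stack=[12] mem=[1,0,0,0]
After op 10 (pop): stack=[empty] mem=[1,0,0,0]
After op 11 (RCL M0): stack=[1] mem=[1,0,0,0]
After op 12 (STO M2): stack=[empty] mem=[1,0,1,0]
After op 13 (push 5): stack=[5] mem=[1,0,1,0]
After op 14 (RCL M0): stack=[5,1] mem=[1,0,1,0]
After op 15 (STO M2): stack=[5] mem=[1,0,1,0]
After op 16 (RCL M0): stack=[5,1] mem=[1,0,1,0]
After op 17 (STO M3): stack=[5] mem=[1,0,1,1]

Answer: 1 0 1 1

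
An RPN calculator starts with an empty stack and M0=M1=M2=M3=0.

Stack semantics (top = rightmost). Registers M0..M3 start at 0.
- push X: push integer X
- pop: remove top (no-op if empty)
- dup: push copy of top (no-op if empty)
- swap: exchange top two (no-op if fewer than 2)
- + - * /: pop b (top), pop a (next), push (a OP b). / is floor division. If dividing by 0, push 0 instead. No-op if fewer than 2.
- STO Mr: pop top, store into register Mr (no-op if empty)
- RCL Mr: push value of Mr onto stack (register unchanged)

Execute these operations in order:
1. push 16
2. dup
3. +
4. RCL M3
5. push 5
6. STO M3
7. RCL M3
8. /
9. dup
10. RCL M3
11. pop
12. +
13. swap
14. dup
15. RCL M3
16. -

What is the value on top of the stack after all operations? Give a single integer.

Answer: 27

Derivation:
After op 1 (push 16): stack=[16] mem=[0,0,0,0]
After op 2 (dup): stack=[16,16] mem=[0,0,0,0]
After op 3 (+): stack=[32] mem=[0,0,0,0]
After op 4 (RCL M3): stack=[32,0] mem=[0,0,0,0]
After op 5 (push 5): stack=[32,0,5] mem=[0,0,0,0]
After op 6 (STO M3): stack=[32,0] mem=[0,0,0,5]
After op 7 (RCL M3): stack=[32,0,5] mem=[0,0,0,5]
After op 8 (/): stack=[32,0] mem=[0,0,0,5]
After op 9 (dup): stack=[32,0,0] mem=[0,0,0,5]
After op 10 (RCL M3): stack=[32,0,0,5] mem=[0,0,0,5]
After op 11 (pop): stack=[32,0,0] mem=[0,0,0,5]
After op 12 (+): stack=[32,0] mem=[0,0,0,5]
After op 13 (swap): stack=[0,32] mem=[0,0,0,5]
After op 14 (dup): stack=[0,32,32] mem=[0,0,0,5]
After op 15 (RCL M3): stack=[0,32,32,5] mem=[0,0,0,5]
After op 16 (-): stack=[0,32,27] mem=[0,0,0,5]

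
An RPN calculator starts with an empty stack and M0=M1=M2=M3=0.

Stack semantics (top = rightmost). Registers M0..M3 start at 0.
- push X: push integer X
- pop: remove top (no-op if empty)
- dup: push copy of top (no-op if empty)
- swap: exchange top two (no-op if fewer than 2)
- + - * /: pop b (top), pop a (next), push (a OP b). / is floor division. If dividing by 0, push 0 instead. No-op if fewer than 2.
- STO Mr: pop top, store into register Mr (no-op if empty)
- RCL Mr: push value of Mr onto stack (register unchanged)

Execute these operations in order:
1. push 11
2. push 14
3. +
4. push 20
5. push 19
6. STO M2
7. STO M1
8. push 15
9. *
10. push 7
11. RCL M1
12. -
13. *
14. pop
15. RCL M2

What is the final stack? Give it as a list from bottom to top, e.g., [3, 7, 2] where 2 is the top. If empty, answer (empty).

After op 1 (push 11): stack=[11] mem=[0,0,0,0]
After op 2 (push 14): stack=[11,14] mem=[0,0,0,0]
After op 3 (+): stack=[25] mem=[0,0,0,0]
After op 4 (push 20): stack=[25,20] mem=[0,0,0,0]
After op 5 (push 19): stack=[25,20,19] mem=[0,0,0,0]
After op 6 (STO M2): stack=[25,20] mem=[0,0,19,0]
After op 7 (STO M1): stack=[25] mem=[0,20,19,0]
After op 8 (push 15): stack=[25,15] mem=[0,20,19,0]
After op 9 (*): stack=[375] mem=[0,20,19,0]
After op 10 (push 7): stack=[375,7] mem=[0,20,19,0]
After op 11 (RCL M1): stack=[375,7,20] mem=[0,20,19,0]
After op 12 (-): stack=[375,-13] mem=[0,20,19,0]
After op 13 (*): stack=[-4875] mem=[0,20,19,0]
After op 14 (pop): stack=[empty] mem=[0,20,19,0]
After op 15 (RCL M2): stack=[19] mem=[0,20,19,0]

Answer: [19]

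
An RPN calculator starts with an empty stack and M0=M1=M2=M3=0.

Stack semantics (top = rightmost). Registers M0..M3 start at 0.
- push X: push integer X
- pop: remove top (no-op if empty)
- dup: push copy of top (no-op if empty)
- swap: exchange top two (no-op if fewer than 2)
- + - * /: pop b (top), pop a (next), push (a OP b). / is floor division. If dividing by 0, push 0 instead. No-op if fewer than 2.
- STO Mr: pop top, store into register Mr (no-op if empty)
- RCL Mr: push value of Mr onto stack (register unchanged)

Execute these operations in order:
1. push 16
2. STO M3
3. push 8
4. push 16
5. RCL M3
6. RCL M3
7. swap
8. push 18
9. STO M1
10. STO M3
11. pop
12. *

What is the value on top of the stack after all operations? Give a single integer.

After op 1 (push 16): stack=[16] mem=[0,0,0,0]
After op 2 (STO M3): stack=[empty] mem=[0,0,0,16]
After op 3 (push 8): stack=[8] mem=[0,0,0,16]
After op 4 (push 16): stack=[8,16] mem=[0,0,0,16]
After op 5 (RCL M3): stack=[8,16,16] mem=[0,0,0,16]
After op 6 (RCL M3): stack=[8,16,16,16] mem=[0,0,0,16]
After op 7 (swap): stack=[8,16,16,16] mem=[0,0,0,16]
After op 8 (push 18): stack=[8,16,16,16,18] mem=[0,0,0,16]
After op 9 (STO M1): stack=[8,16,16,16] mem=[0,18,0,16]
After op 10 (STO M3): stack=[8,16,16] mem=[0,18,0,16]
After op 11 (pop): stack=[8,16] mem=[0,18,0,16]
After op 12 (*): stack=[128] mem=[0,18,0,16]

Answer: 128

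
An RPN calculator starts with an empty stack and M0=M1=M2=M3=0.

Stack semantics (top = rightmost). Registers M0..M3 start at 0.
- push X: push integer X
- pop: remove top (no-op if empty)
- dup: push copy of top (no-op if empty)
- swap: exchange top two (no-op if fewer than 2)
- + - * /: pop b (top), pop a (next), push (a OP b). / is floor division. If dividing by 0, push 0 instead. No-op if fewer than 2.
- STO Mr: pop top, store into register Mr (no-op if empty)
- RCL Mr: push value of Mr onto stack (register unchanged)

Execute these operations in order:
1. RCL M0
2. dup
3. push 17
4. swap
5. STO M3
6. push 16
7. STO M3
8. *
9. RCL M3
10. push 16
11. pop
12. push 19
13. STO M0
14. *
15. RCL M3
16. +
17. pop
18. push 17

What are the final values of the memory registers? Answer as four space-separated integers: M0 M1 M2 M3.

After op 1 (RCL M0): stack=[0] mem=[0,0,0,0]
After op 2 (dup): stack=[0,0] mem=[0,0,0,0]
After op 3 (push 17): stack=[0,0,17] mem=[0,0,0,0]
After op 4 (swap): stack=[0,17,0] mem=[0,0,0,0]
After op 5 (STO M3): stack=[0,17] mem=[0,0,0,0]
After op 6 (push 16): stack=[0,17,16] mem=[0,0,0,0]
After op 7 (STO M3): stack=[0,17] mem=[0,0,0,16]
After op 8 (*): stack=[0] mem=[0,0,0,16]
After op 9 (RCL M3): stack=[0,16] mem=[0,0,0,16]
After op 10 (push 16): stack=[0,16,16] mem=[0,0,0,16]
After op 11 (pop): stack=[0,16] mem=[0,0,0,16]
After op 12 (push 19): stack=[0,16,19] mem=[0,0,0,16]
After op 13 (STO M0): stack=[0,16] mem=[19,0,0,16]
After op 14 (*): stack=[0] mem=[19,0,0,16]
After op 15 (RCL M3): stack=[0,16] mem=[19,0,0,16]
After op 16 (+): stack=[16] mem=[19,0,0,16]
After op 17 (pop): stack=[empty] mem=[19,0,0,16]
After op 18 (push 17): stack=[17] mem=[19,0,0,16]

Answer: 19 0 0 16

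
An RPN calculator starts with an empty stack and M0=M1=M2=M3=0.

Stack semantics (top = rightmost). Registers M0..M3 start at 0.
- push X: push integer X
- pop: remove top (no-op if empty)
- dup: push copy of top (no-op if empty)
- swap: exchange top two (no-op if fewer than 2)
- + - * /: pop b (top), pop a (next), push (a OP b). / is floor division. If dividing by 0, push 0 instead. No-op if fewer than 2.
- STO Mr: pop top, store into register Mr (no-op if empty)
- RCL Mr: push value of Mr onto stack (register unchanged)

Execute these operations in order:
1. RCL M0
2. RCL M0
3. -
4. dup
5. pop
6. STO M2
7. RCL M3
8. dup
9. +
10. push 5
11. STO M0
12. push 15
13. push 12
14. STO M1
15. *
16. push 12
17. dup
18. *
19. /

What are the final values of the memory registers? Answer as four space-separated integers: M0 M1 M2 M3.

After op 1 (RCL M0): stack=[0] mem=[0,0,0,0]
After op 2 (RCL M0): stack=[0,0] mem=[0,0,0,0]
After op 3 (-): stack=[0] mem=[0,0,0,0]
After op 4 (dup): stack=[0,0] mem=[0,0,0,0]
After op 5 (pop): stack=[0] mem=[0,0,0,0]
After op 6 (STO M2): stack=[empty] mem=[0,0,0,0]
After op 7 (RCL M3): stack=[0] mem=[0,0,0,0]
After op 8 (dup): stack=[0,0] mem=[0,0,0,0]
After op 9 (+): stack=[0] mem=[0,0,0,0]
After op 10 (push 5): stack=[0,5] mem=[0,0,0,0]
After op 11 (STO M0): stack=[0] mem=[5,0,0,0]
After op 12 (push 15): stack=[0,15] mem=[5,0,0,0]
After op 13 (push 12): stack=[0,15,12] mem=[5,0,0,0]
After op 14 (STO M1): stack=[0,15] mem=[5,12,0,0]
After op 15 (*): stack=[0] mem=[5,12,0,0]
After op 16 (push 12): stack=[0,12] mem=[5,12,0,0]
After op 17 (dup): stack=[0,12,12] mem=[5,12,0,0]
After op 18 (*): stack=[0,144] mem=[5,12,0,0]
After op 19 (/): stack=[0] mem=[5,12,0,0]

Answer: 5 12 0 0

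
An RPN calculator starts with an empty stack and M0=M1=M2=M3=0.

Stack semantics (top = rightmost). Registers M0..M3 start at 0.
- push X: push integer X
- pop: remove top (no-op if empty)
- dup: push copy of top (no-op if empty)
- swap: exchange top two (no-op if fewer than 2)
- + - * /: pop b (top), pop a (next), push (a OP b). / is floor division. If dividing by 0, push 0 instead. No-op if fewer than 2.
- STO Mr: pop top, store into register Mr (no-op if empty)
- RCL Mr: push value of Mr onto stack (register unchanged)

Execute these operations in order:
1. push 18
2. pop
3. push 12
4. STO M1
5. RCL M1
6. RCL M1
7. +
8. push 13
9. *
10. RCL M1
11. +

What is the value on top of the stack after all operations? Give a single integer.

Answer: 324

Derivation:
After op 1 (push 18): stack=[18] mem=[0,0,0,0]
After op 2 (pop): stack=[empty] mem=[0,0,0,0]
After op 3 (push 12): stack=[12] mem=[0,0,0,0]
After op 4 (STO M1): stack=[empty] mem=[0,12,0,0]
After op 5 (RCL M1): stack=[12] mem=[0,12,0,0]
After op 6 (RCL M1): stack=[12,12] mem=[0,12,0,0]
After op 7 (+): stack=[24] mem=[0,12,0,0]
After op 8 (push 13): stack=[24,13] mem=[0,12,0,0]
After op 9 (*): stack=[312] mem=[0,12,0,0]
After op 10 (RCL M1): stack=[312,12] mem=[0,12,0,0]
After op 11 (+): stack=[324] mem=[0,12,0,0]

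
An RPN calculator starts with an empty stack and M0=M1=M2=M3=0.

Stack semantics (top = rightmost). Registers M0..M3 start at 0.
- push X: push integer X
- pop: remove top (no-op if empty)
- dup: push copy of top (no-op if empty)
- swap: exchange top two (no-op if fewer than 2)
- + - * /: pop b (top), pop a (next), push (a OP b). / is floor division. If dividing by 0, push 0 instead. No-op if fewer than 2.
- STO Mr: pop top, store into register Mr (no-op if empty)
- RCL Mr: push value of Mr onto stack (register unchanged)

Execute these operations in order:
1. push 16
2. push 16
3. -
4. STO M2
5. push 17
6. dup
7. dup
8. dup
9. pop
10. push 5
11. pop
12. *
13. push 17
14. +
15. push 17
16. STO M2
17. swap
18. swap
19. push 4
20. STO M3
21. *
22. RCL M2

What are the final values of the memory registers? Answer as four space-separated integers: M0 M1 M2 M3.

After op 1 (push 16): stack=[16] mem=[0,0,0,0]
After op 2 (push 16): stack=[16,16] mem=[0,0,0,0]
After op 3 (-): stack=[0] mem=[0,0,0,0]
After op 4 (STO M2): stack=[empty] mem=[0,0,0,0]
After op 5 (push 17): stack=[17] mem=[0,0,0,0]
After op 6 (dup): stack=[17,17] mem=[0,0,0,0]
After op 7 (dup): stack=[17,17,17] mem=[0,0,0,0]
After op 8 (dup): stack=[17,17,17,17] mem=[0,0,0,0]
After op 9 (pop): stack=[17,17,17] mem=[0,0,0,0]
After op 10 (push 5): stack=[17,17,17,5] mem=[0,0,0,0]
After op 11 (pop): stack=[17,17,17] mem=[0,0,0,0]
After op 12 (*): stack=[17,289] mem=[0,0,0,0]
After op 13 (push 17): stack=[17,289,17] mem=[0,0,0,0]
After op 14 (+): stack=[17,306] mem=[0,0,0,0]
After op 15 (push 17): stack=[17,306,17] mem=[0,0,0,0]
After op 16 (STO M2): stack=[17,306] mem=[0,0,17,0]
After op 17 (swap): stack=[306,17] mem=[0,0,17,0]
After op 18 (swap): stack=[17,306] mem=[0,0,17,0]
After op 19 (push 4): stack=[17,306,4] mem=[0,0,17,0]
After op 20 (STO M3): stack=[17,306] mem=[0,0,17,4]
After op 21 (*): stack=[5202] mem=[0,0,17,4]
After op 22 (RCL M2): stack=[5202,17] mem=[0,0,17,4]

Answer: 0 0 17 4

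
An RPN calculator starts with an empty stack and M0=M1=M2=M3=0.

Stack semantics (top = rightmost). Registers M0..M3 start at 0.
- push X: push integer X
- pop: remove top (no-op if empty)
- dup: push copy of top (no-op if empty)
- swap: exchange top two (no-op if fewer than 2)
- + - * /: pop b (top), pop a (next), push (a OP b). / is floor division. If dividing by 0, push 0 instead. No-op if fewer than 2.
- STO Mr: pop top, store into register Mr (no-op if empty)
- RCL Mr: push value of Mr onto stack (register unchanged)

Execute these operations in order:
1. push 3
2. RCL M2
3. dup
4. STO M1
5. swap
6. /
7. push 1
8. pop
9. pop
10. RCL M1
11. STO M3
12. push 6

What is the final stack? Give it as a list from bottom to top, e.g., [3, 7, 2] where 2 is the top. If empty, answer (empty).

After op 1 (push 3): stack=[3] mem=[0,0,0,0]
After op 2 (RCL M2): stack=[3,0] mem=[0,0,0,0]
After op 3 (dup): stack=[3,0,0] mem=[0,0,0,0]
After op 4 (STO M1): stack=[3,0] mem=[0,0,0,0]
After op 5 (swap): stack=[0,3] mem=[0,0,0,0]
After op 6 (/): stack=[0] mem=[0,0,0,0]
After op 7 (push 1): stack=[0,1] mem=[0,0,0,0]
After op 8 (pop): stack=[0] mem=[0,0,0,0]
After op 9 (pop): stack=[empty] mem=[0,0,0,0]
After op 10 (RCL M1): stack=[0] mem=[0,0,0,0]
After op 11 (STO M3): stack=[empty] mem=[0,0,0,0]
After op 12 (push 6): stack=[6] mem=[0,0,0,0]

Answer: [6]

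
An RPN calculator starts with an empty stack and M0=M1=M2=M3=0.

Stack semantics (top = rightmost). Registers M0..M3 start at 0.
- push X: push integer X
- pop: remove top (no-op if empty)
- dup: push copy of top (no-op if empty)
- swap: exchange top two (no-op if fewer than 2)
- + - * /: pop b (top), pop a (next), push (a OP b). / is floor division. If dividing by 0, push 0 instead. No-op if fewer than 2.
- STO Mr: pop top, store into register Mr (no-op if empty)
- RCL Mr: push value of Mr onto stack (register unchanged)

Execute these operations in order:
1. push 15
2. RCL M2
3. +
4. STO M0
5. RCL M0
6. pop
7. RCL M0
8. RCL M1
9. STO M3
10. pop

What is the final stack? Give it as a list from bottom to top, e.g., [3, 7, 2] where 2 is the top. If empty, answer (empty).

Answer: (empty)

Derivation:
After op 1 (push 15): stack=[15] mem=[0,0,0,0]
After op 2 (RCL M2): stack=[15,0] mem=[0,0,0,0]
After op 3 (+): stack=[15] mem=[0,0,0,0]
After op 4 (STO M0): stack=[empty] mem=[15,0,0,0]
After op 5 (RCL M0): stack=[15] mem=[15,0,0,0]
After op 6 (pop): stack=[empty] mem=[15,0,0,0]
After op 7 (RCL M0): stack=[15] mem=[15,0,0,0]
After op 8 (RCL M1): stack=[15,0] mem=[15,0,0,0]
After op 9 (STO M3): stack=[15] mem=[15,0,0,0]
After op 10 (pop): stack=[empty] mem=[15,0,0,0]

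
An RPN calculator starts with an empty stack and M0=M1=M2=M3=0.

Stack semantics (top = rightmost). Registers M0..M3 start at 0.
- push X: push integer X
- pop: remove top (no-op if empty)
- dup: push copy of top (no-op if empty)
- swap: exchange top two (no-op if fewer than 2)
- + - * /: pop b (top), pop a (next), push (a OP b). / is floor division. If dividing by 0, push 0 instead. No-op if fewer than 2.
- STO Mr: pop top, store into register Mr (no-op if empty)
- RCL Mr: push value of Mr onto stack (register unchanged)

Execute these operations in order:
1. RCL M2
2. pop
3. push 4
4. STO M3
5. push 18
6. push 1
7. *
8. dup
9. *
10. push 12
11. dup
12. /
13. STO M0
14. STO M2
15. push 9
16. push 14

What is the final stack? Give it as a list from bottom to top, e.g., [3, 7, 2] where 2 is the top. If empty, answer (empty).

After op 1 (RCL M2): stack=[0] mem=[0,0,0,0]
After op 2 (pop): stack=[empty] mem=[0,0,0,0]
After op 3 (push 4): stack=[4] mem=[0,0,0,0]
After op 4 (STO M3): stack=[empty] mem=[0,0,0,4]
After op 5 (push 18): stack=[18] mem=[0,0,0,4]
After op 6 (push 1): stack=[18,1] mem=[0,0,0,4]
After op 7 (*): stack=[18] mem=[0,0,0,4]
After op 8 (dup): stack=[18,18] mem=[0,0,0,4]
After op 9 (*): stack=[324] mem=[0,0,0,4]
After op 10 (push 12): stack=[324,12] mem=[0,0,0,4]
After op 11 (dup): stack=[324,12,12] mem=[0,0,0,4]
After op 12 (/): stack=[324,1] mem=[0,0,0,4]
After op 13 (STO M0): stack=[324] mem=[1,0,0,4]
After op 14 (STO M2): stack=[empty] mem=[1,0,324,4]
After op 15 (push 9): stack=[9] mem=[1,0,324,4]
After op 16 (push 14): stack=[9,14] mem=[1,0,324,4]

Answer: [9, 14]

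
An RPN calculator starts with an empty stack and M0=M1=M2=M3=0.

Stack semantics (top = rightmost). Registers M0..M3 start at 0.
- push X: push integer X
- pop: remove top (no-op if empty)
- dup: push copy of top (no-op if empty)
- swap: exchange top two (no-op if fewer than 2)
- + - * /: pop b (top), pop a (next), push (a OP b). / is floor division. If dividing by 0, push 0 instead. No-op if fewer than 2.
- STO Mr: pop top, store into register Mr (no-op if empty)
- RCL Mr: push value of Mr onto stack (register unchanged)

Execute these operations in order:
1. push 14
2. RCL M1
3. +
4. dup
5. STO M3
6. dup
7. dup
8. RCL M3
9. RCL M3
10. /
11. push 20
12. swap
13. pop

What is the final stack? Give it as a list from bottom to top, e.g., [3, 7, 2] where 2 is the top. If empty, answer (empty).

Answer: [14, 14, 14, 20]

Derivation:
After op 1 (push 14): stack=[14] mem=[0,0,0,0]
After op 2 (RCL M1): stack=[14,0] mem=[0,0,0,0]
After op 3 (+): stack=[14] mem=[0,0,0,0]
After op 4 (dup): stack=[14,14] mem=[0,0,0,0]
After op 5 (STO M3): stack=[14] mem=[0,0,0,14]
After op 6 (dup): stack=[14,14] mem=[0,0,0,14]
After op 7 (dup): stack=[14,14,14] mem=[0,0,0,14]
After op 8 (RCL M3): stack=[14,14,14,14] mem=[0,0,0,14]
After op 9 (RCL M3): stack=[14,14,14,14,14] mem=[0,0,0,14]
After op 10 (/): stack=[14,14,14,1] mem=[0,0,0,14]
After op 11 (push 20): stack=[14,14,14,1,20] mem=[0,0,0,14]
After op 12 (swap): stack=[14,14,14,20,1] mem=[0,0,0,14]
After op 13 (pop): stack=[14,14,14,20] mem=[0,0,0,14]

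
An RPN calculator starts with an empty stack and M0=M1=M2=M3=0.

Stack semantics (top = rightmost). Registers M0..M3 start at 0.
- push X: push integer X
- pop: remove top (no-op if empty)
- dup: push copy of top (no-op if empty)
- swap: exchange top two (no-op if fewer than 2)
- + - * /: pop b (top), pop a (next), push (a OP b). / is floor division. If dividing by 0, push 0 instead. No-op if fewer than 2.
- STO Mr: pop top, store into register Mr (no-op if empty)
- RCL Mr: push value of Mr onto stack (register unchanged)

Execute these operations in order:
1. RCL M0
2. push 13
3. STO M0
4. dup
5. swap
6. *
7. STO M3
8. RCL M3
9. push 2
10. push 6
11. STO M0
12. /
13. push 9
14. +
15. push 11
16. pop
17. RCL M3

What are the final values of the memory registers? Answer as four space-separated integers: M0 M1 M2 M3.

After op 1 (RCL M0): stack=[0] mem=[0,0,0,0]
After op 2 (push 13): stack=[0,13] mem=[0,0,0,0]
After op 3 (STO M0): stack=[0] mem=[13,0,0,0]
After op 4 (dup): stack=[0,0] mem=[13,0,0,0]
After op 5 (swap): stack=[0,0] mem=[13,0,0,0]
After op 6 (*): stack=[0] mem=[13,0,0,0]
After op 7 (STO M3): stack=[empty] mem=[13,0,0,0]
After op 8 (RCL M3): stack=[0] mem=[13,0,0,0]
After op 9 (push 2): stack=[0,2] mem=[13,0,0,0]
After op 10 (push 6): stack=[0,2,6] mem=[13,0,0,0]
After op 11 (STO M0): stack=[0,2] mem=[6,0,0,0]
After op 12 (/): stack=[0] mem=[6,0,0,0]
After op 13 (push 9): stack=[0,9] mem=[6,0,0,0]
After op 14 (+): stack=[9] mem=[6,0,0,0]
After op 15 (push 11): stack=[9,11] mem=[6,0,0,0]
After op 16 (pop): stack=[9] mem=[6,0,0,0]
After op 17 (RCL M3): stack=[9,0] mem=[6,0,0,0]

Answer: 6 0 0 0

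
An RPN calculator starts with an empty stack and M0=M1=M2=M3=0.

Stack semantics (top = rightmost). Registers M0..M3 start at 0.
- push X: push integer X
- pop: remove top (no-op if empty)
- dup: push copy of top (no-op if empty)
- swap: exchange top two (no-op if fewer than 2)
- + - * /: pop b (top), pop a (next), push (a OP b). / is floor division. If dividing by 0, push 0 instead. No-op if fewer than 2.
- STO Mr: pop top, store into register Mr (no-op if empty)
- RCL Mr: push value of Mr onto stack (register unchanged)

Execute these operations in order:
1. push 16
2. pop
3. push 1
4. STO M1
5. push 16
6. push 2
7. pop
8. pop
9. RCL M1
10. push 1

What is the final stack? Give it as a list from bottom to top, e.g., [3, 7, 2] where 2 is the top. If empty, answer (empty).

Answer: [1, 1]

Derivation:
After op 1 (push 16): stack=[16] mem=[0,0,0,0]
After op 2 (pop): stack=[empty] mem=[0,0,0,0]
After op 3 (push 1): stack=[1] mem=[0,0,0,0]
After op 4 (STO M1): stack=[empty] mem=[0,1,0,0]
After op 5 (push 16): stack=[16] mem=[0,1,0,0]
After op 6 (push 2): stack=[16,2] mem=[0,1,0,0]
After op 7 (pop): stack=[16] mem=[0,1,0,0]
After op 8 (pop): stack=[empty] mem=[0,1,0,0]
After op 9 (RCL M1): stack=[1] mem=[0,1,0,0]
After op 10 (push 1): stack=[1,1] mem=[0,1,0,0]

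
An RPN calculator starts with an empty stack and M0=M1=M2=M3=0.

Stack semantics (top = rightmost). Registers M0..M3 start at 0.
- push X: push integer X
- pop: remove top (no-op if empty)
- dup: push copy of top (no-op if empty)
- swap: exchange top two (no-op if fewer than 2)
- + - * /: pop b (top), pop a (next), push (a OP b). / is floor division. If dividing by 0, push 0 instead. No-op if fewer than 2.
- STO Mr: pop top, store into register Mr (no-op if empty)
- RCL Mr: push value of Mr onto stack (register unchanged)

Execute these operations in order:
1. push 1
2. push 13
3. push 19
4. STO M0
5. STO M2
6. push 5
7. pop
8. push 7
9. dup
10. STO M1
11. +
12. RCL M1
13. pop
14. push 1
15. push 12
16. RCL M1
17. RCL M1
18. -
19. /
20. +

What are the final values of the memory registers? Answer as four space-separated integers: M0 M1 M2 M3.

Answer: 19 7 13 0

Derivation:
After op 1 (push 1): stack=[1] mem=[0,0,0,0]
After op 2 (push 13): stack=[1,13] mem=[0,0,0,0]
After op 3 (push 19): stack=[1,13,19] mem=[0,0,0,0]
After op 4 (STO M0): stack=[1,13] mem=[19,0,0,0]
After op 5 (STO M2): stack=[1] mem=[19,0,13,0]
After op 6 (push 5): stack=[1,5] mem=[19,0,13,0]
After op 7 (pop): stack=[1] mem=[19,0,13,0]
After op 8 (push 7): stack=[1,7] mem=[19,0,13,0]
After op 9 (dup): stack=[1,7,7] mem=[19,0,13,0]
After op 10 (STO M1): stack=[1,7] mem=[19,7,13,0]
After op 11 (+): stack=[8] mem=[19,7,13,0]
After op 12 (RCL M1): stack=[8,7] mem=[19,7,13,0]
After op 13 (pop): stack=[8] mem=[19,7,13,0]
After op 14 (push 1): stack=[8,1] mem=[19,7,13,0]
After op 15 (push 12): stack=[8,1,12] mem=[19,7,13,0]
After op 16 (RCL M1): stack=[8,1,12,7] mem=[19,7,13,0]
After op 17 (RCL M1): stack=[8,1,12,7,7] mem=[19,7,13,0]
After op 18 (-): stack=[8,1,12,0] mem=[19,7,13,0]
After op 19 (/): stack=[8,1,0] mem=[19,7,13,0]
After op 20 (+): stack=[8,1] mem=[19,7,13,0]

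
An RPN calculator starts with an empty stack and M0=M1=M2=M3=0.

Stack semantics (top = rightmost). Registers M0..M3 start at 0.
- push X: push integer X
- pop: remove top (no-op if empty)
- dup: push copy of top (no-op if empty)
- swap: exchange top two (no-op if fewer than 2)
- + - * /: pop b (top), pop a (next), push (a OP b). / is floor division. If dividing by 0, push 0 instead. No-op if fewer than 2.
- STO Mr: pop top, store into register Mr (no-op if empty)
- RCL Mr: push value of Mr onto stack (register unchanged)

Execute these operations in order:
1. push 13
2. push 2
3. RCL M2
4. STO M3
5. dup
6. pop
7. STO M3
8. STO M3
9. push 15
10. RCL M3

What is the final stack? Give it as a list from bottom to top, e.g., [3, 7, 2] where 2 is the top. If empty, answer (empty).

After op 1 (push 13): stack=[13] mem=[0,0,0,0]
After op 2 (push 2): stack=[13,2] mem=[0,0,0,0]
After op 3 (RCL M2): stack=[13,2,0] mem=[0,0,0,0]
After op 4 (STO M3): stack=[13,2] mem=[0,0,0,0]
After op 5 (dup): stack=[13,2,2] mem=[0,0,0,0]
After op 6 (pop): stack=[13,2] mem=[0,0,0,0]
After op 7 (STO M3): stack=[13] mem=[0,0,0,2]
After op 8 (STO M3): stack=[empty] mem=[0,0,0,13]
After op 9 (push 15): stack=[15] mem=[0,0,0,13]
After op 10 (RCL M3): stack=[15,13] mem=[0,0,0,13]

Answer: [15, 13]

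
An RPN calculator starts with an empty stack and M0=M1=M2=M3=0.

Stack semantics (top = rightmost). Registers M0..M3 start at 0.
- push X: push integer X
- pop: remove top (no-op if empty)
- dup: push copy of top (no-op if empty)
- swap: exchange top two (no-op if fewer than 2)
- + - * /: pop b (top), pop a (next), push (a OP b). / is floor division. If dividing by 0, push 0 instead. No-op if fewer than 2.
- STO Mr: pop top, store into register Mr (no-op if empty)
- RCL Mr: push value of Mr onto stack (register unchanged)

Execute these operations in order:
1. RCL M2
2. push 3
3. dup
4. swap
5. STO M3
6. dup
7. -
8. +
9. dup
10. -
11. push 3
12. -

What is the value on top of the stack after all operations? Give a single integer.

Answer: -3

Derivation:
After op 1 (RCL M2): stack=[0] mem=[0,0,0,0]
After op 2 (push 3): stack=[0,3] mem=[0,0,0,0]
After op 3 (dup): stack=[0,3,3] mem=[0,0,0,0]
After op 4 (swap): stack=[0,3,3] mem=[0,0,0,0]
After op 5 (STO M3): stack=[0,3] mem=[0,0,0,3]
After op 6 (dup): stack=[0,3,3] mem=[0,0,0,3]
After op 7 (-): stack=[0,0] mem=[0,0,0,3]
After op 8 (+): stack=[0] mem=[0,0,0,3]
After op 9 (dup): stack=[0,0] mem=[0,0,0,3]
After op 10 (-): stack=[0] mem=[0,0,0,3]
After op 11 (push 3): stack=[0,3] mem=[0,0,0,3]
After op 12 (-): stack=[-3] mem=[0,0,0,3]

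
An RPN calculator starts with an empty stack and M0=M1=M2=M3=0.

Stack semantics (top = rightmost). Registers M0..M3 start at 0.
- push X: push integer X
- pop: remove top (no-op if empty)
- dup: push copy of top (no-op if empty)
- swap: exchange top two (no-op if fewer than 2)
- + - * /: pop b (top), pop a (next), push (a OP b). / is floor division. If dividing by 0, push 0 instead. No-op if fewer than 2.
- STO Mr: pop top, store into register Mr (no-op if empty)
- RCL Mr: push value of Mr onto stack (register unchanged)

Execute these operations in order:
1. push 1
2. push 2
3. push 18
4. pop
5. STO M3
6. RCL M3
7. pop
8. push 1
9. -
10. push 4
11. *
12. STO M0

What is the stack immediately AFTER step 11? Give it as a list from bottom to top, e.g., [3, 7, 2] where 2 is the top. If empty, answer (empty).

After op 1 (push 1): stack=[1] mem=[0,0,0,0]
After op 2 (push 2): stack=[1,2] mem=[0,0,0,0]
After op 3 (push 18): stack=[1,2,18] mem=[0,0,0,0]
After op 4 (pop): stack=[1,2] mem=[0,0,0,0]
After op 5 (STO M3): stack=[1] mem=[0,0,0,2]
After op 6 (RCL M3): stack=[1,2] mem=[0,0,0,2]
After op 7 (pop): stack=[1] mem=[0,0,0,2]
After op 8 (push 1): stack=[1,1] mem=[0,0,0,2]
After op 9 (-): stack=[0] mem=[0,0,0,2]
After op 10 (push 4): stack=[0,4] mem=[0,0,0,2]
After op 11 (*): stack=[0] mem=[0,0,0,2]

[0]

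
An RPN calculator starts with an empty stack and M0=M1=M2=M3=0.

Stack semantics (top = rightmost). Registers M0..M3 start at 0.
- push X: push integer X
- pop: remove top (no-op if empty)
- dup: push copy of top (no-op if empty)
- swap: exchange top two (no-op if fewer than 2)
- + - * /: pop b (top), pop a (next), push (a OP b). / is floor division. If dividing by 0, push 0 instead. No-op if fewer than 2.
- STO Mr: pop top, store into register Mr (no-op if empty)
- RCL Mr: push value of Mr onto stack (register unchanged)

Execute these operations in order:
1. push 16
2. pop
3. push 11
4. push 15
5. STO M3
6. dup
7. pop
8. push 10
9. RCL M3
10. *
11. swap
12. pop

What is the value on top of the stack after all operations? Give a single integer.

Answer: 150

Derivation:
After op 1 (push 16): stack=[16] mem=[0,0,0,0]
After op 2 (pop): stack=[empty] mem=[0,0,0,0]
After op 3 (push 11): stack=[11] mem=[0,0,0,0]
After op 4 (push 15): stack=[11,15] mem=[0,0,0,0]
After op 5 (STO M3): stack=[11] mem=[0,0,0,15]
After op 6 (dup): stack=[11,11] mem=[0,0,0,15]
After op 7 (pop): stack=[11] mem=[0,0,0,15]
After op 8 (push 10): stack=[11,10] mem=[0,0,0,15]
After op 9 (RCL M3): stack=[11,10,15] mem=[0,0,0,15]
After op 10 (*): stack=[11,150] mem=[0,0,0,15]
After op 11 (swap): stack=[150,11] mem=[0,0,0,15]
After op 12 (pop): stack=[150] mem=[0,0,0,15]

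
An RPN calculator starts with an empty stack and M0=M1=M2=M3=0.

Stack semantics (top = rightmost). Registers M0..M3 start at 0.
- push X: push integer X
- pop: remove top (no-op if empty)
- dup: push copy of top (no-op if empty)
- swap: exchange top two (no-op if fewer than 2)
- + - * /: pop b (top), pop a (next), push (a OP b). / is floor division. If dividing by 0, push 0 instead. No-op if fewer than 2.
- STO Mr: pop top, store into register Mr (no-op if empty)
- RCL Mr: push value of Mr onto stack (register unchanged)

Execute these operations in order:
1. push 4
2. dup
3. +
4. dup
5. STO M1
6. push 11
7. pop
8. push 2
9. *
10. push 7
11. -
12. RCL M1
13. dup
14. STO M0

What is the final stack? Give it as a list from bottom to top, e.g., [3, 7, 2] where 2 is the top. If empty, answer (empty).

Answer: [9, 8]

Derivation:
After op 1 (push 4): stack=[4] mem=[0,0,0,0]
After op 2 (dup): stack=[4,4] mem=[0,0,0,0]
After op 3 (+): stack=[8] mem=[0,0,0,0]
After op 4 (dup): stack=[8,8] mem=[0,0,0,0]
After op 5 (STO M1): stack=[8] mem=[0,8,0,0]
After op 6 (push 11): stack=[8,11] mem=[0,8,0,0]
After op 7 (pop): stack=[8] mem=[0,8,0,0]
After op 8 (push 2): stack=[8,2] mem=[0,8,0,0]
After op 9 (*): stack=[16] mem=[0,8,0,0]
After op 10 (push 7): stack=[16,7] mem=[0,8,0,0]
After op 11 (-): stack=[9] mem=[0,8,0,0]
After op 12 (RCL M1): stack=[9,8] mem=[0,8,0,0]
After op 13 (dup): stack=[9,8,8] mem=[0,8,0,0]
After op 14 (STO M0): stack=[9,8] mem=[8,8,0,0]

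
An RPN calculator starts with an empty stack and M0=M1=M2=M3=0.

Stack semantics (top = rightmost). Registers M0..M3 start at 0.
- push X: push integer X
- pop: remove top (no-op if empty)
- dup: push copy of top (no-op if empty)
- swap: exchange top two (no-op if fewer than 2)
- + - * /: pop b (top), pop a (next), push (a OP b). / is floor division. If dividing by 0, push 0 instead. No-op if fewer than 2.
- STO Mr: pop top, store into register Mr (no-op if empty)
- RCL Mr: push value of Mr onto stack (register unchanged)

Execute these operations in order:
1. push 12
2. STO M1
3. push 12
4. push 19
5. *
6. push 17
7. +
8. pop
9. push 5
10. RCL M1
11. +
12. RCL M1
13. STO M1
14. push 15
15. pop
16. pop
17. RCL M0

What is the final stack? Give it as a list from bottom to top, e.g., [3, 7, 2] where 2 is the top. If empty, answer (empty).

Answer: [0]

Derivation:
After op 1 (push 12): stack=[12] mem=[0,0,0,0]
After op 2 (STO M1): stack=[empty] mem=[0,12,0,0]
After op 3 (push 12): stack=[12] mem=[0,12,0,0]
After op 4 (push 19): stack=[12,19] mem=[0,12,0,0]
After op 5 (*): stack=[228] mem=[0,12,0,0]
After op 6 (push 17): stack=[228,17] mem=[0,12,0,0]
After op 7 (+): stack=[245] mem=[0,12,0,0]
After op 8 (pop): stack=[empty] mem=[0,12,0,0]
After op 9 (push 5): stack=[5] mem=[0,12,0,0]
After op 10 (RCL M1): stack=[5,12] mem=[0,12,0,0]
After op 11 (+): stack=[17] mem=[0,12,0,0]
After op 12 (RCL M1): stack=[17,12] mem=[0,12,0,0]
After op 13 (STO M1): stack=[17] mem=[0,12,0,0]
After op 14 (push 15): stack=[17,15] mem=[0,12,0,0]
After op 15 (pop): stack=[17] mem=[0,12,0,0]
After op 16 (pop): stack=[empty] mem=[0,12,0,0]
After op 17 (RCL M0): stack=[0] mem=[0,12,0,0]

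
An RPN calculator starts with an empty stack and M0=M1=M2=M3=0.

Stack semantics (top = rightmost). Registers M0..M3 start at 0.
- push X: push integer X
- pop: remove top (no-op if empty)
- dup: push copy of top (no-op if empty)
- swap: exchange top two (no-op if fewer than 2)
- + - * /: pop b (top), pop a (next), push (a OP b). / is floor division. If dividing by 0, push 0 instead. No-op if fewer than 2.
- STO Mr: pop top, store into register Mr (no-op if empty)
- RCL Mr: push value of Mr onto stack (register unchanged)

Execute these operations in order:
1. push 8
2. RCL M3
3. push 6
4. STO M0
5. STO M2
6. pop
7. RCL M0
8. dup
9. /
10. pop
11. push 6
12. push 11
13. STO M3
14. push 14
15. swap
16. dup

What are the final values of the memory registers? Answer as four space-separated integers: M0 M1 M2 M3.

Answer: 6 0 0 11

Derivation:
After op 1 (push 8): stack=[8] mem=[0,0,0,0]
After op 2 (RCL M3): stack=[8,0] mem=[0,0,0,0]
After op 3 (push 6): stack=[8,0,6] mem=[0,0,0,0]
After op 4 (STO M0): stack=[8,0] mem=[6,0,0,0]
After op 5 (STO M2): stack=[8] mem=[6,0,0,0]
After op 6 (pop): stack=[empty] mem=[6,0,0,0]
After op 7 (RCL M0): stack=[6] mem=[6,0,0,0]
After op 8 (dup): stack=[6,6] mem=[6,0,0,0]
After op 9 (/): stack=[1] mem=[6,0,0,0]
After op 10 (pop): stack=[empty] mem=[6,0,0,0]
After op 11 (push 6): stack=[6] mem=[6,0,0,0]
After op 12 (push 11): stack=[6,11] mem=[6,0,0,0]
After op 13 (STO M3): stack=[6] mem=[6,0,0,11]
After op 14 (push 14): stack=[6,14] mem=[6,0,0,11]
After op 15 (swap): stack=[14,6] mem=[6,0,0,11]
After op 16 (dup): stack=[14,6,6] mem=[6,0,0,11]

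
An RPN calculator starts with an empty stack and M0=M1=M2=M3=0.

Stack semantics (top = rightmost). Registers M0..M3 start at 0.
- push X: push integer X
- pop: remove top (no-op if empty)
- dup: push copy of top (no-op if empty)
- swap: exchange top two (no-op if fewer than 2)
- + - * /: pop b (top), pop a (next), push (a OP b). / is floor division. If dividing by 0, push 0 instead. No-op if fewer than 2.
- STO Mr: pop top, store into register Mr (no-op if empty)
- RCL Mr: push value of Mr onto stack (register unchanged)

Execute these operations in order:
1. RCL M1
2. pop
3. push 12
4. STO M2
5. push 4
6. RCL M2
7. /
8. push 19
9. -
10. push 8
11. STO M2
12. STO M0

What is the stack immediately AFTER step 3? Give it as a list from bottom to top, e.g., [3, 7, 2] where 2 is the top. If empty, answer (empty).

After op 1 (RCL M1): stack=[0] mem=[0,0,0,0]
After op 2 (pop): stack=[empty] mem=[0,0,0,0]
After op 3 (push 12): stack=[12] mem=[0,0,0,0]

[12]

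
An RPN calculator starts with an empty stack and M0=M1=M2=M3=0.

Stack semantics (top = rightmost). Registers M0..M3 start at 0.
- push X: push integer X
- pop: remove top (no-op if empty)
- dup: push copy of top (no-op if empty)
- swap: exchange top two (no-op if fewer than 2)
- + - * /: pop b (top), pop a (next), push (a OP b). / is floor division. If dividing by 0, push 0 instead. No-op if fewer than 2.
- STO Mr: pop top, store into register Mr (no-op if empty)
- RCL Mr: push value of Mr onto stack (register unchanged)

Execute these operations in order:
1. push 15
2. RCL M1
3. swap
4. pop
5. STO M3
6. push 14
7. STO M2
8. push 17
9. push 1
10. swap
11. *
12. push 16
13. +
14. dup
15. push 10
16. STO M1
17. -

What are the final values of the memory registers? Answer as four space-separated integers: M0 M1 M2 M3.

Answer: 0 10 14 0

Derivation:
After op 1 (push 15): stack=[15] mem=[0,0,0,0]
After op 2 (RCL M1): stack=[15,0] mem=[0,0,0,0]
After op 3 (swap): stack=[0,15] mem=[0,0,0,0]
After op 4 (pop): stack=[0] mem=[0,0,0,0]
After op 5 (STO M3): stack=[empty] mem=[0,0,0,0]
After op 6 (push 14): stack=[14] mem=[0,0,0,0]
After op 7 (STO M2): stack=[empty] mem=[0,0,14,0]
After op 8 (push 17): stack=[17] mem=[0,0,14,0]
After op 9 (push 1): stack=[17,1] mem=[0,0,14,0]
After op 10 (swap): stack=[1,17] mem=[0,0,14,0]
After op 11 (*): stack=[17] mem=[0,0,14,0]
After op 12 (push 16): stack=[17,16] mem=[0,0,14,0]
After op 13 (+): stack=[33] mem=[0,0,14,0]
After op 14 (dup): stack=[33,33] mem=[0,0,14,0]
After op 15 (push 10): stack=[33,33,10] mem=[0,0,14,0]
After op 16 (STO M1): stack=[33,33] mem=[0,10,14,0]
After op 17 (-): stack=[0] mem=[0,10,14,0]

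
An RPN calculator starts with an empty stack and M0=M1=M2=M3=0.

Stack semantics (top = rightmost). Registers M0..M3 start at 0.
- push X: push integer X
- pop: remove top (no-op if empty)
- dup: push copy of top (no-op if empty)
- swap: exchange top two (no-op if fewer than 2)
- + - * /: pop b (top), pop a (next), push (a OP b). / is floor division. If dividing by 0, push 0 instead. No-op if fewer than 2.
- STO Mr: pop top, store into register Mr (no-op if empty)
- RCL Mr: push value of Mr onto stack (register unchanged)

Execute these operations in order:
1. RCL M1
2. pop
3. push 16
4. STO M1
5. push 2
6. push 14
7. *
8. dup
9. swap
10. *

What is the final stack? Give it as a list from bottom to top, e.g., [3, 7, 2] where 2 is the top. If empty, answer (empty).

After op 1 (RCL M1): stack=[0] mem=[0,0,0,0]
After op 2 (pop): stack=[empty] mem=[0,0,0,0]
After op 3 (push 16): stack=[16] mem=[0,0,0,0]
After op 4 (STO M1): stack=[empty] mem=[0,16,0,0]
After op 5 (push 2): stack=[2] mem=[0,16,0,0]
After op 6 (push 14): stack=[2,14] mem=[0,16,0,0]
After op 7 (*): stack=[28] mem=[0,16,0,0]
After op 8 (dup): stack=[28,28] mem=[0,16,0,0]
After op 9 (swap): stack=[28,28] mem=[0,16,0,0]
After op 10 (*): stack=[784] mem=[0,16,0,0]

Answer: [784]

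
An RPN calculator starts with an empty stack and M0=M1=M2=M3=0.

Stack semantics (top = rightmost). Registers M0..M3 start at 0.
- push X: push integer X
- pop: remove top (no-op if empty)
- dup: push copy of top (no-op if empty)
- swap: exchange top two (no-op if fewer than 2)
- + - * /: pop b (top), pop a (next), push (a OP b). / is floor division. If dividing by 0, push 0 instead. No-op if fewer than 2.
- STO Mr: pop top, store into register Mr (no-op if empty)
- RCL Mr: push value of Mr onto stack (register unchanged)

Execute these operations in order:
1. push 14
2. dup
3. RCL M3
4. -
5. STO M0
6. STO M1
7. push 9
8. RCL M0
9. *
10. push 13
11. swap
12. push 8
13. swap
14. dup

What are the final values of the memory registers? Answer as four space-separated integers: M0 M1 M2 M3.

Answer: 14 14 0 0

Derivation:
After op 1 (push 14): stack=[14] mem=[0,0,0,0]
After op 2 (dup): stack=[14,14] mem=[0,0,0,0]
After op 3 (RCL M3): stack=[14,14,0] mem=[0,0,0,0]
After op 4 (-): stack=[14,14] mem=[0,0,0,0]
After op 5 (STO M0): stack=[14] mem=[14,0,0,0]
After op 6 (STO M1): stack=[empty] mem=[14,14,0,0]
After op 7 (push 9): stack=[9] mem=[14,14,0,0]
After op 8 (RCL M0): stack=[9,14] mem=[14,14,0,0]
After op 9 (*): stack=[126] mem=[14,14,0,0]
After op 10 (push 13): stack=[126,13] mem=[14,14,0,0]
After op 11 (swap): stack=[13,126] mem=[14,14,0,0]
After op 12 (push 8): stack=[13,126,8] mem=[14,14,0,0]
After op 13 (swap): stack=[13,8,126] mem=[14,14,0,0]
After op 14 (dup): stack=[13,8,126,126] mem=[14,14,0,0]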